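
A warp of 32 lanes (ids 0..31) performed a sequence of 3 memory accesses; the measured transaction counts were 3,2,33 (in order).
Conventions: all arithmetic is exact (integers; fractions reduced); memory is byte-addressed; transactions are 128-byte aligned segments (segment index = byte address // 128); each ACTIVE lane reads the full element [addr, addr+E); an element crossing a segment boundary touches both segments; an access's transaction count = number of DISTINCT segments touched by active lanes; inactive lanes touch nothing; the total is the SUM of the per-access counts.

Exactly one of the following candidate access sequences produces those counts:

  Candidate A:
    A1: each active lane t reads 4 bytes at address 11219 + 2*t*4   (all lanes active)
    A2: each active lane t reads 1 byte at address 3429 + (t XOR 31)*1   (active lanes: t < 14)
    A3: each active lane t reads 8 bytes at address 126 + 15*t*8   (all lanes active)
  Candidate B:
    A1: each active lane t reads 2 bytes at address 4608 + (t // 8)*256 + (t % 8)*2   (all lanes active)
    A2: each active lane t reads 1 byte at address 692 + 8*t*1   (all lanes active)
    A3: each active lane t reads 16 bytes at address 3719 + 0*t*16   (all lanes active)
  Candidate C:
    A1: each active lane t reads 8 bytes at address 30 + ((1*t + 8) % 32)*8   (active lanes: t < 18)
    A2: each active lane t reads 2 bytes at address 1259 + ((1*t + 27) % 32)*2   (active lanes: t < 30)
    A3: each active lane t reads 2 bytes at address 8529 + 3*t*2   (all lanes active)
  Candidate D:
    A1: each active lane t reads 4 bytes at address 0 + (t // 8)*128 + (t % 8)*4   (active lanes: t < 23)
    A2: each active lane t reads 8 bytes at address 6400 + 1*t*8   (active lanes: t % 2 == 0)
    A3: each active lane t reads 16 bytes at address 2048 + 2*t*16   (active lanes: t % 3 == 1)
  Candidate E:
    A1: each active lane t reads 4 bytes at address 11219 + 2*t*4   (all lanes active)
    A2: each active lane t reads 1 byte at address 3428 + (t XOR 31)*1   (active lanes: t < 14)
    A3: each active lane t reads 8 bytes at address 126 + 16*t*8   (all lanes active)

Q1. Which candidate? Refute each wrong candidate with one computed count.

A: A3 gives 31 transactions, not 33
B: A1 gives 4 transactions, not 3
C: A1 gives 2 transactions, not 3
D: A3 gives 8 transactions, not 33
E: all counts match (3,2,33)

Answer: E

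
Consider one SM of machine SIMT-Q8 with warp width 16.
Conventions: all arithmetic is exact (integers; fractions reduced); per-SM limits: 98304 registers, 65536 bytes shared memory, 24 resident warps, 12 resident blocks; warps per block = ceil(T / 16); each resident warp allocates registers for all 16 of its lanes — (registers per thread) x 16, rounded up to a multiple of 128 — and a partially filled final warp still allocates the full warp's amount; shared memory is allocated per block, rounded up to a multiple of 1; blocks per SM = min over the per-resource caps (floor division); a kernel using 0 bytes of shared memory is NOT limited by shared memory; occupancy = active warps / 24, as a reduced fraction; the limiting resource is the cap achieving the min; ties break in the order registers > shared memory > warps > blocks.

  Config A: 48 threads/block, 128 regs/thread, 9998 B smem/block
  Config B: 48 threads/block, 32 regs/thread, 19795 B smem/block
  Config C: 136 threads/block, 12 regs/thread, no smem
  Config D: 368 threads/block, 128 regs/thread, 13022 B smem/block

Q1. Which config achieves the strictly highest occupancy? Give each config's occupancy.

occupancies: A 3/4, B 3/8, C 3/4, D 23/24

Answer: D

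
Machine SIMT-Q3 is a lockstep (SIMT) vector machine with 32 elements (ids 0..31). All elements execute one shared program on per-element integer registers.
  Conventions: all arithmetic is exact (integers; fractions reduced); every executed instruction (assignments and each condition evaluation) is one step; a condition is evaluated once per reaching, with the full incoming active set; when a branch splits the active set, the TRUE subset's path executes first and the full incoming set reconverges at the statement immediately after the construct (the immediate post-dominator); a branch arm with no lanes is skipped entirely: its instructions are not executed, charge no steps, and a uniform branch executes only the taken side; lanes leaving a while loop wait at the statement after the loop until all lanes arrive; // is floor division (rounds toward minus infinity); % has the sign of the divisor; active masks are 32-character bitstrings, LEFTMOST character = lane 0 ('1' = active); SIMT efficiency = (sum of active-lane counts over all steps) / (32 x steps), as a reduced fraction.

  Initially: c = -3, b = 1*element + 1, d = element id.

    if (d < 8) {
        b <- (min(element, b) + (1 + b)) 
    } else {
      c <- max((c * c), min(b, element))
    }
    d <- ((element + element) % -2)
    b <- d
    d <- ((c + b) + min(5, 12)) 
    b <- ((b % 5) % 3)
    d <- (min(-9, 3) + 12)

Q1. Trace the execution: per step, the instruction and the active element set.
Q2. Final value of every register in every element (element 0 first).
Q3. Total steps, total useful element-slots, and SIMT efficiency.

step 0: eval (d < 8)                 11111111111111111111111111111111
step 1: b <- (min(element, b) + (1 + b)) 11111111000000000000000000000000
step 2: c <- max((c * c), min(b, element)) 00000000111111111111111111111111
step 3: d <- ((element + element) % -2) 11111111111111111111111111111111
step 4: b <- d                       11111111111111111111111111111111
step 5: d <- ((c + b) + min(5, 12))  11111111111111111111111111111111
step 6: b <- ((b % 5) % 3)           11111111111111111111111111111111
step 7: d <- (min(-9, 3) + 12)       11111111111111111111111111111111

Answer: 8 steps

c: -3,-3,-3,-3,-3,-3,-3,-3,9,9,10,11,12,13,14,15,16,17,18,19,20,21,22,23,24,25,26,27,28,29,30,31
b: 0,0,0,0,0,0,0,0,0,0,0,0,0,0,0,0,0,0,0,0,0,0,0,0,0,0,0,0,0,0,0,0
d: 3,3,3,3,3,3,3,3,3,3,3,3,3,3,3,3,3,3,3,3,3,3,3,3,3,3,3,3,3,3,3,3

steps = 8; useful = 224; efficiency = 224/256 = 7/8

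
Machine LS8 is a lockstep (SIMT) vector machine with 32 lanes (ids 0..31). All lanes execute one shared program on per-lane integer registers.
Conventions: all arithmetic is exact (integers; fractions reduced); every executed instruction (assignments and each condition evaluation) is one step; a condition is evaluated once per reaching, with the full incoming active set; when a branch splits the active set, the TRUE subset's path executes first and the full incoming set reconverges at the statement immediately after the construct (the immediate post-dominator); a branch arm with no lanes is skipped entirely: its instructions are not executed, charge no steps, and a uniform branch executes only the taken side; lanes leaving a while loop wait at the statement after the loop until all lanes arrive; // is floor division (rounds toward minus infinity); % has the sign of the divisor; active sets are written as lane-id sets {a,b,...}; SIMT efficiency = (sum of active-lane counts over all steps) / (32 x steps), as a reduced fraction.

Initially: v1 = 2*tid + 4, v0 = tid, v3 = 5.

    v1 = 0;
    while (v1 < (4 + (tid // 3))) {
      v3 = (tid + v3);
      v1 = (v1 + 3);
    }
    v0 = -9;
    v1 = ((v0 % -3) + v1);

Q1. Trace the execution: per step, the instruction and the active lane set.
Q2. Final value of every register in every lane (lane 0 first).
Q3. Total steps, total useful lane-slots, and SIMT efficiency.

step 0: v1 <- 0                      {0,1,2,3,4,5,6,7,8,9,10,11,12,13,14,15,16,17,18,19,20,21,22,23,24,25,26,27,28,29,30,31}
step 1: eval (v1 < (4 + (tid // 3))) {0,1,2,3,4,5,6,7,8,9,10,11,12,13,14,15,16,17,18,19,20,21,22,23,24,25,26,27,28,29,30,31}
step 2: v3 <- (tid + v3)             {0,1,2,3,4,5,6,7,8,9,10,11,12,13,14,15,16,17,18,19,20,21,22,23,24,25,26,27,28,29,30,31}
step 3: v1 <- (v1 + 3)               {0,1,2,3,4,5,6,7,8,9,10,11,12,13,14,15,16,17,18,19,20,21,22,23,24,25,26,27,28,29,30,31}
step 4: eval (v1 < (4 + (tid // 3))) {0,1,2,3,4,5,6,7,8,9,10,11,12,13,14,15,16,17,18,19,20,21,22,23,24,25,26,27,28,29,30,31}
step 5: v3 <- (tid + v3)             {0,1,2,3,4,5,6,7,8,9,10,11,12,13,14,15,16,17,18,19,20,21,22,23,24,25,26,27,28,29,30,31}
step 6: v1 <- (v1 + 3)               {0,1,2,3,4,5,6,7,8,9,10,11,12,13,14,15,16,17,18,19,20,21,22,23,24,25,26,27,28,29,30,31}
step 7: eval (v1 < (4 + (tid // 3))) {0,1,2,3,4,5,6,7,8,9,10,11,12,13,14,15,16,17,18,19,20,21,22,23,24,25,26,27,28,29,30,31}
step 8: v3 <- (tid + v3)             {9,10,11,12,13,14,15,16,17,18,19,20,21,22,23,24,25,26,27,28,29,30,31}
step 9: v1 <- (v1 + 3)               {9,10,11,12,13,14,15,16,17,18,19,20,21,22,23,24,25,26,27,28,29,30,31}
step 10: eval (v1 < (4 + (tid // 3))) {9,10,11,12,13,14,15,16,17,18,19,20,21,22,23,24,25,26,27,28,29,30,31}
step 11: v3 <- (tid + v3)             {18,19,20,21,22,23,24,25,26,27,28,29,30,31}
step 12: v1 <- (v1 + 3)               {18,19,20,21,22,23,24,25,26,27,28,29,30,31}
step 13: eval (v1 < (4 + (tid // 3))) {18,19,20,21,22,23,24,25,26,27,28,29,30,31}
step 14: v3 <- (tid + v3)             {27,28,29,30,31}
step 15: v1 <- (v1 + 3)               {27,28,29,30,31}
step 16: eval (v1 < (4 + (tid // 3))) {27,28,29,30,31}
step 17: v0 <- -9                     {0,1,2,3,4,5,6,7,8,9,10,11,12,13,14,15,16,17,18,19,20,21,22,23,24,25,26,27,28,29,30,31}
step 18: v1 <- ((v0 % -3) + v1)       {0,1,2,3,4,5,6,7,8,9,10,11,12,13,14,15,16,17,18,19,20,21,22,23,24,25,26,27,28,29,30,31}

Answer: 19 steps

v1: 6,6,6,6,6,6,6,6,6,9,9,9,9,9,9,9,9,9,12,12,12,12,12,12,12,12,12,15,15,15,15,15
v0: -9,-9,-9,-9,-9,-9,-9,-9,-9,-9,-9,-9,-9,-9,-9,-9,-9,-9,-9,-9,-9,-9,-9,-9,-9,-9,-9,-9,-9,-9,-9,-9
v3: 5,7,9,11,13,15,17,19,21,32,35,38,41,44,47,50,53,56,77,81,85,89,93,97,101,105,109,140,145,150,155,160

steps = 19; useful = 446; efficiency = 446/608 = 223/304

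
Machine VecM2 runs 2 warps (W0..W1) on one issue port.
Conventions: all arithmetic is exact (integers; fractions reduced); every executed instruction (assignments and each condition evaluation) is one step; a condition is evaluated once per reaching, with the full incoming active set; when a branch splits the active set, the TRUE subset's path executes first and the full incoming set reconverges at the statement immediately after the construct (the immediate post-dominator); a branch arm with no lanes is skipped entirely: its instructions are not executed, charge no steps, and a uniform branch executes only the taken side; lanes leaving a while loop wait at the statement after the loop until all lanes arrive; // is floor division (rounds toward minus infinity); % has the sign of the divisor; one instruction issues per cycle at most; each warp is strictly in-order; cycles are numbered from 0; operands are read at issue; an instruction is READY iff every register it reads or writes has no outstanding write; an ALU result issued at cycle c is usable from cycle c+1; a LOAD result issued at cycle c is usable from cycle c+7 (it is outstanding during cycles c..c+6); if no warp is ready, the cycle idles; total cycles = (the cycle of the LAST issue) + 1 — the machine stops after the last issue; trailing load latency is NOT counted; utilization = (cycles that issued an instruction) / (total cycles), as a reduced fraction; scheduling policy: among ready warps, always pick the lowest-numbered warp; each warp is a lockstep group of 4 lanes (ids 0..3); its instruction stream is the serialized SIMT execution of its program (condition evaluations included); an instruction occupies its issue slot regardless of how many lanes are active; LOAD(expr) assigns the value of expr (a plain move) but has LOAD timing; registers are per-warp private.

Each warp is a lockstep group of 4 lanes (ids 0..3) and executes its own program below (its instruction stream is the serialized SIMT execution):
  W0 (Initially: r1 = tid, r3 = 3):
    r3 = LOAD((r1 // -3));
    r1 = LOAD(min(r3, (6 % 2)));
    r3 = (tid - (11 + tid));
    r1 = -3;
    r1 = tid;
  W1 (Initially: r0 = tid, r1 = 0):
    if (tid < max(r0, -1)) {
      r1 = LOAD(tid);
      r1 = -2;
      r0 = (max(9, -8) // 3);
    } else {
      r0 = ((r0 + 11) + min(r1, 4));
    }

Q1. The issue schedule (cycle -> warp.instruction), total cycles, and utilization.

cycle 0: W0.I0
cycle 1: W1.I0
cycle 2: W1.I1
cycle 3: idle
cycle 4: idle
cycle 5: idle
cycle 6: idle
cycle 7: W0.I1
cycle 8: W0.I2
cycle 9: idle
cycle 10: idle
cycle 11: idle
cycle 12: idle
cycle 13: idle
cycle 14: W0.I3
cycle 15: W0.I4

Answer: 16 cycles, utilization 7/16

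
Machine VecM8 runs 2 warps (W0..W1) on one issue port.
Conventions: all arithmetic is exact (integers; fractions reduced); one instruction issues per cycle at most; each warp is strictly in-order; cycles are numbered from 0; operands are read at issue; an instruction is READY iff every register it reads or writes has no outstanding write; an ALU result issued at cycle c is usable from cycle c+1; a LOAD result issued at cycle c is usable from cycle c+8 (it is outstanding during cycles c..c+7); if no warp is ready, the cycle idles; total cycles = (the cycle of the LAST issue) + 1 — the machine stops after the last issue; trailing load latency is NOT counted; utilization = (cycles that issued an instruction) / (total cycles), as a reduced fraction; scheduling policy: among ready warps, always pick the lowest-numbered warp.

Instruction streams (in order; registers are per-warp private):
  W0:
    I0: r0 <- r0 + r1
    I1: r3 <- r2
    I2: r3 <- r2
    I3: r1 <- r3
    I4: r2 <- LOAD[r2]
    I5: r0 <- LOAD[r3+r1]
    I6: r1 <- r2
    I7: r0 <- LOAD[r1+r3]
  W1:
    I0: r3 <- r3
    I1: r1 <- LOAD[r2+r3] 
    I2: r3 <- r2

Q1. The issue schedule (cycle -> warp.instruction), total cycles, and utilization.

cycle 0: W0.I0
cycle 1: W0.I1
cycle 2: W0.I2
cycle 3: W0.I3
cycle 4: W0.I4
cycle 5: W0.I5
cycle 6: W1.I0
cycle 7: W1.I1
cycle 8: W1.I2
cycle 9: idle
cycle 10: idle
cycle 11: idle
cycle 12: W0.I6
cycle 13: W0.I7

Answer: 14 cycles, utilization 11/14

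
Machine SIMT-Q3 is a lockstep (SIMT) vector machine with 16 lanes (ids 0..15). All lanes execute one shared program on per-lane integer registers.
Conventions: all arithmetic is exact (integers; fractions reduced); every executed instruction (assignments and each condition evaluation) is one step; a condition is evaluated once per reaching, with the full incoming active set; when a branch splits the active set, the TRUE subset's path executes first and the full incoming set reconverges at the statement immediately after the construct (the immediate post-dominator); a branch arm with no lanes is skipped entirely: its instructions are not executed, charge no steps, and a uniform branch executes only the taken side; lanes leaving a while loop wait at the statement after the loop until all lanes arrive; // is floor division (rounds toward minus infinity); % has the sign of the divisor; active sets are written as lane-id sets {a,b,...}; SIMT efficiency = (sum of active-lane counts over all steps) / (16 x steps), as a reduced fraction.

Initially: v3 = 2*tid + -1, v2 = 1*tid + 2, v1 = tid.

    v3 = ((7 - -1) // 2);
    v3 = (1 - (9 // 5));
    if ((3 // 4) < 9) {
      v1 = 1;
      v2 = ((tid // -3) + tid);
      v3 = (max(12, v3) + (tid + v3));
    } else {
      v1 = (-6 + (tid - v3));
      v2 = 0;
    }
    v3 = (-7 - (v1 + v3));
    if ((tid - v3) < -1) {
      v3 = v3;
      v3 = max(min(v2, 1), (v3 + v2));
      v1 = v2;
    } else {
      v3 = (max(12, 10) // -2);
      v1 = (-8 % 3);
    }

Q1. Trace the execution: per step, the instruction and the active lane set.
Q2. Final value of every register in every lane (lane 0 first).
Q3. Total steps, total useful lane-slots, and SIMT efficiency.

step 0: v3 <- ((7 - -1) // 2)        {0,1,2,3,4,5,6,7,8,9,10,11,12,13,14,15}
step 1: v3 <- (1 - (9 // 5))         {0,1,2,3,4,5,6,7,8,9,10,11,12,13,14,15}
step 2: eval ((3 // 4) < 9)          {0,1,2,3,4,5,6,7,8,9,10,11,12,13,14,15}
step 3: v1 <- 1                      {0,1,2,3,4,5,6,7,8,9,10,11,12,13,14,15}
step 4: v2 <- ((tid // -3) + tid)    {0,1,2,3,4,5,6,7,8,9,10,11,12,13,14,15}
step 5: v3 <- (max(12, v3) + (tid + v3)) {0,1,2,3,4,5,6,7,8,9,10,11,12,13,14,15}
step 6: v3 <- (-7 - (v1 + v3))       {0,1,2,3,4,5,6,7,8,9,10,11,12,13,14,15}
step 7: eval ((tid - v3) < -1)       {0,1,2,3,4,5,6,7,8,9,10,11,12,13,14,15}
step 8: v3 <- (max(12, 10) // -2)    {0,1,2,3,4,5,6,7,8,9,10,11,12,13,14,15}
step 9: v1 <- (-8 % 3)               {0,1,2,3,4,5,6,7,8,9,10,11,12,13,14,15}

Answer: 10 steps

v3: -6,-6,-6,-6,-6,-6,-6,-6,-6,-6,-6,-6,-6,-6,-6,-6
v2: 0,0,1,2,2,3,4,4,5,6,6,7,8,8,9,10
v1: 1,1,1,1,1,1,1,1,1,1,1,1,1,1,1,1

steps = 10; useful = 160; efficiency = 160/160 = 1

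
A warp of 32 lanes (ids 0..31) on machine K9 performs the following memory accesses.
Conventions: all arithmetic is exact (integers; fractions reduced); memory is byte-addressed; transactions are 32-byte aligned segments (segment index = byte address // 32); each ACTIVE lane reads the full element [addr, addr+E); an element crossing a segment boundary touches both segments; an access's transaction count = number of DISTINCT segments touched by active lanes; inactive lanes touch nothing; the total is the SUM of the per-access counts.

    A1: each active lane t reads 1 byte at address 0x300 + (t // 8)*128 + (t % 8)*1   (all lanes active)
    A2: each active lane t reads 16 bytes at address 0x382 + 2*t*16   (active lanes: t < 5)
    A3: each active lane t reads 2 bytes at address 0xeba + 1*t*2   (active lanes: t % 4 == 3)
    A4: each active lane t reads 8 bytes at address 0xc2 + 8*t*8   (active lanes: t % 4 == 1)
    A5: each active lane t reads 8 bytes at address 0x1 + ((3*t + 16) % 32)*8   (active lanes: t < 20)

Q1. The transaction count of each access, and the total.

A1: 4 transactions
A2: 5 transactions
A3: 2 transactions
A4: 8 transactions
A5: 9 transactions

Answer: 4,5,2,8,9; total 28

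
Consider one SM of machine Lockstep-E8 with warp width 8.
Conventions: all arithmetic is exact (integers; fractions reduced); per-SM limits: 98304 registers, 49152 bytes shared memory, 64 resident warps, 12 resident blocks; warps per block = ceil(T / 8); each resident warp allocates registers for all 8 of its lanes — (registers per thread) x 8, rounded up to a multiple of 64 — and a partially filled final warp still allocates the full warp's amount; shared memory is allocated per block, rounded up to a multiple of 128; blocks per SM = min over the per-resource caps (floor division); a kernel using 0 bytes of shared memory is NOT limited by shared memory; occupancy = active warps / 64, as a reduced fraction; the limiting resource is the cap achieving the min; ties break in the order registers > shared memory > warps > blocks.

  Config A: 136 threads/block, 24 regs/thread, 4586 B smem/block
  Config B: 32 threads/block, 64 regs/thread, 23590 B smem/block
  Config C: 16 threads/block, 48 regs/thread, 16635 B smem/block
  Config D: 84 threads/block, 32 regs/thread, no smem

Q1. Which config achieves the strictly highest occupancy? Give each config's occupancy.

occupancies: A 51/64, B 1/8, C 1/16, D 55/64

Answer: D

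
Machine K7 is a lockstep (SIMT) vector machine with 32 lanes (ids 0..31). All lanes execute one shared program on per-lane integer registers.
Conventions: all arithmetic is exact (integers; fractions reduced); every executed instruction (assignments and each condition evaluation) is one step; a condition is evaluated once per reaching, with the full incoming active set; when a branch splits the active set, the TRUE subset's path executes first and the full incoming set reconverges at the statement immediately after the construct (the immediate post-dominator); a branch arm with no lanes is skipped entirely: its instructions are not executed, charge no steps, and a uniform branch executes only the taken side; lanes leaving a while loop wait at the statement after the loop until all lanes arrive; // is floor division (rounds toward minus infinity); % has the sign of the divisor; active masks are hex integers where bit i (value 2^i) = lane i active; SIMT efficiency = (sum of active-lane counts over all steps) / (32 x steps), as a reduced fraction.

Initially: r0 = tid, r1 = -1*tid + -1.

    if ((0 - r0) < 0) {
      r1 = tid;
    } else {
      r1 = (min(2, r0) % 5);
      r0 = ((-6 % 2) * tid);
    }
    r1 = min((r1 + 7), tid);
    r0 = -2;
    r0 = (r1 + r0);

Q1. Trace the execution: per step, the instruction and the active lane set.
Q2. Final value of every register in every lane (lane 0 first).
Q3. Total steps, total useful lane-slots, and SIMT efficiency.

step 0: eval ((0 - r0) < 0)          0xffffffff
step 1: r1 <- tid                    0xfffffffe
step 2: r1 <- (min(2, r0) % 5)       0x00000001
step 3: r0 <- ((-6 % 2) * tid)       0x00000001
step 4: r1 <- min((r1 + 7), tid)     0xffffffff
step 5: r0 <- -2                     0xffffffff
step 6: r0 <- (r1 + r0)              0xffffffff

Answer: 7 steps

r0: -2,-1,0,1,2,3,4,5,6,7,8,9,10,11,12,13,14,15,16,17,18,19,20,21,22,23,24,25,26,27,28,29
r1: 0,1,2,3,4,5,6,7,8,9,10,11,12,13,14,15,16,17,18,19,20,21,22,23,24,25,26,27,28,29,30,31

steps = 7; useful = 161; efficiency = 161/224 = 23/32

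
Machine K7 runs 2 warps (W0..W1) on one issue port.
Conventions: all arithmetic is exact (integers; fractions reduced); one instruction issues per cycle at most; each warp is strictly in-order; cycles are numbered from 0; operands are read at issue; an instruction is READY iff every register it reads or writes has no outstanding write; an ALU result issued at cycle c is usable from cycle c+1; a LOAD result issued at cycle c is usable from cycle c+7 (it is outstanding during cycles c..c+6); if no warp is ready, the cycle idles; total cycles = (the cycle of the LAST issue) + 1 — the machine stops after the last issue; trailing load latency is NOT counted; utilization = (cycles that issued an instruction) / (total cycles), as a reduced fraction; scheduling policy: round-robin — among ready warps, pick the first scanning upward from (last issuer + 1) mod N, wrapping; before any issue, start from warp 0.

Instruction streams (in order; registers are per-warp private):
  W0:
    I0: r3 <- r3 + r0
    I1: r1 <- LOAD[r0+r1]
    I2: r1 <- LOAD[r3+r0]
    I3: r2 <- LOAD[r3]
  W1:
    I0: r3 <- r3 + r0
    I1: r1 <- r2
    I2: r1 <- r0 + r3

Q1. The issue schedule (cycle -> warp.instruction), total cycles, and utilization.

cycle 0: W0.I0
cycle 1: W1.I0
cycle 2: W0.I1
cycle 3: W1.I1
cycle 4: W1.I2
cycle 5: idle
cycle 6: idle
cycle 7: idle
cycle 8: idle
cycle 9: W0.I2
cycle 10: W0.I3

Answer: 11 cycles, utilization 7/11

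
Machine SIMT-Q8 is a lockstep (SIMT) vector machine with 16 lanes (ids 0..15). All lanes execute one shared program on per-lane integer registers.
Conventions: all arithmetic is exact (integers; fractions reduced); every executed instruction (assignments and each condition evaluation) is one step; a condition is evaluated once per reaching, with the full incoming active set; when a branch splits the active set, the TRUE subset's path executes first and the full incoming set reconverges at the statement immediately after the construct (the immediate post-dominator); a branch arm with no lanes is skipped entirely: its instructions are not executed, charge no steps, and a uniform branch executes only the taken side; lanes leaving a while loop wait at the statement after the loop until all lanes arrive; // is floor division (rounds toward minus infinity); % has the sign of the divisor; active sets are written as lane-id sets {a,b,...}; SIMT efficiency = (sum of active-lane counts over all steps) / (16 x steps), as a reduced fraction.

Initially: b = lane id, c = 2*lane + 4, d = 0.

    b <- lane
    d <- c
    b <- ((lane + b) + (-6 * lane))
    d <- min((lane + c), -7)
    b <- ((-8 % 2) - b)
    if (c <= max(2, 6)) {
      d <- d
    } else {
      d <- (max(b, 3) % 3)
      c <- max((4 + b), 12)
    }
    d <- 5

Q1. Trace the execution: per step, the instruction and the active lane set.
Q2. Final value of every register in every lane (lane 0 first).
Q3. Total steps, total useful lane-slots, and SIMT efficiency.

step 0: b <- lane                    {0,1,2,3,4,5,6,7,8,9,10,11,12,13,14,15}
step 1: d <- c                       {0,1,2,3,4,5,6,7,8,9,10,11,12,13,14,15}
step 2: b <- ((lane + b) + (-6 * lane)) {0,1,2,3,4,5,6,7,8,9,10,11,12,13,14,15}
step 3: d <- min((lane + c), -7)     {0,1,2,3,4,5,6,7,8,9,10,11,12,13,14,15}
step 4: b <- ((-8 % 2) - b)          {0,1,2,3,4,5,6,7,8,9,10,11,12,13,14,15}
step 5: eval (c <= max(2, 6))        {0,1,2,3,4,5,6,7,8,9,10,11,12,13,14,15}
step 6: d <- d                       {0,1}
step 7: d <- (max(b, 3) % 3)         {2,3,4,5,6,7,8,9,10,11,12,13,14,15}
step 8: c <- max((4 + b), 12)        {2,3,4,5,6,7,8,9,10,11,12,13,14,15}
step 9: d <- 5                       {0,1,2,3,4,5,6,7,8,9,10,11,12,13,14,15}

Answer: 10 steps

b: 0,4,8,12,16,20,24,28,32,36,40,44,48,52,56,60
c: 4,6,12,16,20,24,28,32,36,40,44,48,52,56,60,64
d: 5,5,5,5,5,5,5,5,5,5,5,5,5,5,5,5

steps = 10; useful = 142; efficiency = 142/160 = 71/80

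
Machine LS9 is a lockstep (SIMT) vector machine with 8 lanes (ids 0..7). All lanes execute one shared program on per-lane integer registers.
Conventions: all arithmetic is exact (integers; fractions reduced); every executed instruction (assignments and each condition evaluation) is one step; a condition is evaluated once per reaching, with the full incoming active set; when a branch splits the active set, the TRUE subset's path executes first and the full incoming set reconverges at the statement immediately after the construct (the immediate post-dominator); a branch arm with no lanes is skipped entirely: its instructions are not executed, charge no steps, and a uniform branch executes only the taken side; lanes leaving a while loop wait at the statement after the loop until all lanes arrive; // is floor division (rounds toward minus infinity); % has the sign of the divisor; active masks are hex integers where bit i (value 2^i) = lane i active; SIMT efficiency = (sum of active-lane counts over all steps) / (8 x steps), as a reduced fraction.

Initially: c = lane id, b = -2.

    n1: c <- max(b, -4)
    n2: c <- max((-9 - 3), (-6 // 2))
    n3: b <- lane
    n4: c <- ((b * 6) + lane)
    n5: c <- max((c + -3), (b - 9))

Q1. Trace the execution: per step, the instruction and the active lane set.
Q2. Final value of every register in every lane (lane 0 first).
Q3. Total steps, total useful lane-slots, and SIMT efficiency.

step 0: c <- max(b, -4)              0xff
step 1: c <- max((-9 - 3), (-6 // 2)) 0xff
step 2: b <- lane                    0xff
step 3: c <- ((b * 6) + lane)        0xff
step 4: c <- max((c + -3), (b - 9))  0xff

Answer: 5 steps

c: -3,4,11,18,25,32,39,46
b: 0,1,2,3,4,5,6,7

steps = 5; useful = 40; efficiency = 40/40 = 1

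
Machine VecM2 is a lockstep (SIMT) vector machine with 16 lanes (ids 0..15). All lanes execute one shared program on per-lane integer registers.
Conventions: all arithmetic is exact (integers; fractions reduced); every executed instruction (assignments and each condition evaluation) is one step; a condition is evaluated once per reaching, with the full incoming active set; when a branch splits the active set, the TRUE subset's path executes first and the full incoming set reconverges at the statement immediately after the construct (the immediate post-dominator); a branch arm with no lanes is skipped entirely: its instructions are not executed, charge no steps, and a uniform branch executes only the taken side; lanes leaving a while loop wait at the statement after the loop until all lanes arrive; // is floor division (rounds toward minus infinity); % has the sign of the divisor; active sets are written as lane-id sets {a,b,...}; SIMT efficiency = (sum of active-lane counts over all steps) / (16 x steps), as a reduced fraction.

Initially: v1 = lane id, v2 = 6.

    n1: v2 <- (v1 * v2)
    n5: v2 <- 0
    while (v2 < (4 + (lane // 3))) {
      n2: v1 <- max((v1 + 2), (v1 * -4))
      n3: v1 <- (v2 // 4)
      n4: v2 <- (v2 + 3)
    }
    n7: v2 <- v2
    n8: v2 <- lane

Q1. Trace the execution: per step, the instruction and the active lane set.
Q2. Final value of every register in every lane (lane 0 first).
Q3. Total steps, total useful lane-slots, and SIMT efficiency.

step 0: v2 <- (v1 * v2)              {0,1,2,3,4,5,6,7,8,9,10,11,12,13,14,15}
step 1: v2 <- 0                      {0,1,2,3,4,5,6,7,8,9,10,11,12,13,14,15}
step 2: eval (v2 < (4 + (lane // 3))) {0,1,2,3,4,5,6,7,8,9,10,11,12,13,14,15}
step 3: v1 <- max((v1 + 2), (v1 * -4)) {0,1,2,3,4,5,6,7,8,9,10,11,12,13,14,15}
step 4: v1 <- (v2 // 4)              {0,1,2,3,4,5,6,7,8,9,10,11,12,13,14,15}
step 5: v2 <- (v2 + 3)               {0,1,2,3,4,5,6,7,8,9,10,11,12,13,14,15}
step 6: eval (v2 < (4 + (lane // 3))) {0,1,2,3,4,5,6,7,8,9,10,11,12,13,14,15}
step 7: v1 <- max((v1 + 2), (v1 * -4)) {0,1,2,3,4,5,6,7,8,9,10,11,12,13,14,15}
step 8: v1 <- (v2 // 4)              {0,1,2,3,4,5,6,7,8,9,10,11,12,13,14,15}
step 9: v2 <- (v2 + 3)               {0,1,2,3,4,5,6,7,8,9,10,11,12,13,14,15}
step 10: eval (v2 < (4 + (lane // 3))) {0,1,2,3,4,5,6,7,8,9,10,11,12,13,14,15}
step 11: v1 <- max((v1 + 2), (v1 * -4)) {9,10,11,12,13,14,15}
step 12: v1 <- (v2 // 4)              {9,10,11,12,13,14,15}
step 13: v2 <- (v2 + 3)               {9,10,11,12,13,14,15}
step 14: eval (v2 < (4 + (lane // 3))) {9,10,11,12,13,14,15}
step 15: v2 <- v2                     {0,1,2,3,4,5,6,7,8,9,10,11,12,13,14,15}
step 16: v2 <- lane                   {0,1,2,3,4,5,6,7,8,9,10,11,12,13,14,15}

Answer: 17 steps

v1: 0,0,0,0,0,0,0,0,0,1,1,1,1,1,1,1
v2: 0,1,2,3,4,5,6,7,8,9,10,11,12,13,14,15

steps = 17; useful = 236; efficiency = 236/272 = 59/68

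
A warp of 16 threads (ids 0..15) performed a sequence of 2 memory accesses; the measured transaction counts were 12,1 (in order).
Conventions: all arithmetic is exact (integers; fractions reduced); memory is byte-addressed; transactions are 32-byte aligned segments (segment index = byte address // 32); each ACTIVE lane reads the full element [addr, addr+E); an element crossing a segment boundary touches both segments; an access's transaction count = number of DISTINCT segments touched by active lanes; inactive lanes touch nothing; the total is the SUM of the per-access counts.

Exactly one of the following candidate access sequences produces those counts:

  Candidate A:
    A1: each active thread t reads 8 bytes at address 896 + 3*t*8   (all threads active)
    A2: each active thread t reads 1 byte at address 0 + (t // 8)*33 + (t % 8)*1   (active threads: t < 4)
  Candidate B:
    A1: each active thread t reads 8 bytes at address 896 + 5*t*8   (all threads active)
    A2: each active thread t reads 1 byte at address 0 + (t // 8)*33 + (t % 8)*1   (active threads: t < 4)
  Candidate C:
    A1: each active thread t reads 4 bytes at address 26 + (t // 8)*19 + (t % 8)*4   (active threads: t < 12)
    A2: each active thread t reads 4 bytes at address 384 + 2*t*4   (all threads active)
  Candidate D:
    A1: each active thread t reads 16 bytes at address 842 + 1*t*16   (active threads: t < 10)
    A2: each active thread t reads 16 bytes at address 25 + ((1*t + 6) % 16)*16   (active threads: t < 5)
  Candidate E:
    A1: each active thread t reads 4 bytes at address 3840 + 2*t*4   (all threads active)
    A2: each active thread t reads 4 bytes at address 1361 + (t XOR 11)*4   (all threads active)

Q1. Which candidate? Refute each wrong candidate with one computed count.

B: A1 gives 16 transactions, not 12
C: A1 gives 2 transactions, not 12
D: A1 gives 6 transactions, not 12
E: A1 gives 4 transactions, not 12
A: all counts match (12,1)

Answer: A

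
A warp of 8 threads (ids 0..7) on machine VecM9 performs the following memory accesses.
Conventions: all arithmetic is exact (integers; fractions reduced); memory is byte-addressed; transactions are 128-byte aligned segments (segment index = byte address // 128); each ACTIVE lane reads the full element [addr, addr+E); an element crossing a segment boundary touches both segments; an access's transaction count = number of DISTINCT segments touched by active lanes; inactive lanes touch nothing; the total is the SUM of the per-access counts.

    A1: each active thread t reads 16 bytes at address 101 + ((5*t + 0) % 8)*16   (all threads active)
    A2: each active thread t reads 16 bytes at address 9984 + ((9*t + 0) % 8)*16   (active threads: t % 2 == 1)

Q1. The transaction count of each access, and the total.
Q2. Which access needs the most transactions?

A1: 2 transactions
A2: 1 transaction

Answer: 2,1; total 3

Answer: A1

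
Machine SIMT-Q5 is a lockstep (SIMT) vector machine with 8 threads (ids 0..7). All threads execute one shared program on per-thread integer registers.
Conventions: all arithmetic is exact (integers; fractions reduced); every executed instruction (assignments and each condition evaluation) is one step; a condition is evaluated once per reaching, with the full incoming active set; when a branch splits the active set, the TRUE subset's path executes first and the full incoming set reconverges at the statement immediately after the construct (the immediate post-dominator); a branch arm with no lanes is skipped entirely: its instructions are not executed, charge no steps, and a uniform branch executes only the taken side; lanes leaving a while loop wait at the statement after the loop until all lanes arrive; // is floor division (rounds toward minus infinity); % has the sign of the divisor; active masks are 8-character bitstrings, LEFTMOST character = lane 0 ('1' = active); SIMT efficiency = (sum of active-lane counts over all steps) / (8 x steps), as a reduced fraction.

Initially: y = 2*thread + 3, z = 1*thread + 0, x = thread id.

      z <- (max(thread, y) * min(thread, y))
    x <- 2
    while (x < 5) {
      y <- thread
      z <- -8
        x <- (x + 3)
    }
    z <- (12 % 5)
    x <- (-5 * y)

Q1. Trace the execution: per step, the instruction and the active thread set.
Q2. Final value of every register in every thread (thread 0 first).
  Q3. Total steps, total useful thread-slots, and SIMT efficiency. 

step 0: z <- (max(thread, y) * min(thread, y)) 11111111
step 1: x <- 2                       11111111
step 2: eval (x < 5)                 11111111
step 3: y <- thread                  11111111
step 4: z <- -8                      11111111
step 5: x <- (x + 3)                 11111111
step 6: eval (x < 5)                 11111111
step 7: z <- (12 % 5)                11111111
step 8: x <- (-5 * y)                11111111

Answer: 9 steps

y: 0,1,2,3,4,5,6,7
z: 2,2,2,2,2,2,2,2
x: 0,-5,-10,-15,-20,-25,-30,-35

steps = 9; useful = 72; efficiency = 72/72 = 1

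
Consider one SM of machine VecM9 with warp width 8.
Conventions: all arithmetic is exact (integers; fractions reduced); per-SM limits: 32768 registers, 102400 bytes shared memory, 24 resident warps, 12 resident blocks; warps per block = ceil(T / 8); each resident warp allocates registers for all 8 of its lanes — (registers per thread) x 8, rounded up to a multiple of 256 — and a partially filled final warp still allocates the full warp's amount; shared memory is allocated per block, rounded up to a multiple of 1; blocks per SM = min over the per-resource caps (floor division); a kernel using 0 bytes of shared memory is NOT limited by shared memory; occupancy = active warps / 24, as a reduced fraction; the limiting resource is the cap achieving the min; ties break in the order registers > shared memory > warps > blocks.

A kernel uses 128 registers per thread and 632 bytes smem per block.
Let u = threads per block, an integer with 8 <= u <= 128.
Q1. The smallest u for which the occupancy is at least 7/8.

Answer: u = 9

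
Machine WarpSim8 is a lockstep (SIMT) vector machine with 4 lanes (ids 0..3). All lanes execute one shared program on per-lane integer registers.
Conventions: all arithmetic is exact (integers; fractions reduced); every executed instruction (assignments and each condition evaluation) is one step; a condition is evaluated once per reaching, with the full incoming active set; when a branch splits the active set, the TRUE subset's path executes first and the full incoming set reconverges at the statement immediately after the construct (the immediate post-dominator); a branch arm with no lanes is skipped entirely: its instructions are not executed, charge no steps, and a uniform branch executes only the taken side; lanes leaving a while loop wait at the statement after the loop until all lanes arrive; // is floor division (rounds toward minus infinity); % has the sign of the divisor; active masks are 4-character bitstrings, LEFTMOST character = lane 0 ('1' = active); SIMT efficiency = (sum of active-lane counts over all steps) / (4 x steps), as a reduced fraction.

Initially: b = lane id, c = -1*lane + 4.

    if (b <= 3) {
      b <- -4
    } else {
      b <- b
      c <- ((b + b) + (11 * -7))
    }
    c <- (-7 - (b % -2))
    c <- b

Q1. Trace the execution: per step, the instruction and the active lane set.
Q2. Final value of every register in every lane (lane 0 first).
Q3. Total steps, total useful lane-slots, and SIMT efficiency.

step 0: eval (b <= 3)                1111
step 1: b <- -4                      1111
step 2: c <- (-7 - (b % -2))         1111
step 3: c <- b                       1111

Answer: 4 steps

b: -4,-4,-4,-4
c: -4,-4,-4,-4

steps = 4; useful = 16; efficiency = 16/16 = 1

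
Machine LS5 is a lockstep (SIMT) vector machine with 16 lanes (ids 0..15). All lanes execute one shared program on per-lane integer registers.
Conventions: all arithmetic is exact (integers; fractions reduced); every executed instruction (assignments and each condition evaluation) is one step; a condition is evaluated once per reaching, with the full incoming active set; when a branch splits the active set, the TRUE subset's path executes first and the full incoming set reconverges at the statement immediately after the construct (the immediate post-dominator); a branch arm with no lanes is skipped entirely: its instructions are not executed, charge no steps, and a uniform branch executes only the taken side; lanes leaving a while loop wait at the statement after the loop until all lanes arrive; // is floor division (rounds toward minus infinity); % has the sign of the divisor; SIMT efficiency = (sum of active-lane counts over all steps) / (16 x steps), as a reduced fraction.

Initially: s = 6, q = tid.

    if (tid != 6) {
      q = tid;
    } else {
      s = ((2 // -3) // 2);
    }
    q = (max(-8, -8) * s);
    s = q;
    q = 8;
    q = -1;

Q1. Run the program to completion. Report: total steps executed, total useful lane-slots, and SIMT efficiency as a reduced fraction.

Answer: 7 steps, 96 useful, 6/7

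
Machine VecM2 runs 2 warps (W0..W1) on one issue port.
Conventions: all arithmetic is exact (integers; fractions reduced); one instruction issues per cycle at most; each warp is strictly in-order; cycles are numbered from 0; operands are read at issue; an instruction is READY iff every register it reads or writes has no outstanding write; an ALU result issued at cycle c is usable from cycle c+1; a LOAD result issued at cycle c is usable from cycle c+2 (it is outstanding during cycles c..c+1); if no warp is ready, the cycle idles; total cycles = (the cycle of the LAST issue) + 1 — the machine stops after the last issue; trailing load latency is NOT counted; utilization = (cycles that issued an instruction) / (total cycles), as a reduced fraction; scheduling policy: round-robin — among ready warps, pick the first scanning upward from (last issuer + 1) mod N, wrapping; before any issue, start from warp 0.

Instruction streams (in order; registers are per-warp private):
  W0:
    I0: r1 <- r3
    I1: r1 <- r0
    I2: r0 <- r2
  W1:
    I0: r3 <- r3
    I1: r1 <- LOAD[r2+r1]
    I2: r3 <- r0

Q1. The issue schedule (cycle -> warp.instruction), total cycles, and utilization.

cycle 0: W0.I0
cycle 1: W1.I0
cycle 2: W0.I1
cycle 3: W1.I1
cycle 4: W0.I2
cycle 5: W1.I2

Answer: 6 cycles, utilization 1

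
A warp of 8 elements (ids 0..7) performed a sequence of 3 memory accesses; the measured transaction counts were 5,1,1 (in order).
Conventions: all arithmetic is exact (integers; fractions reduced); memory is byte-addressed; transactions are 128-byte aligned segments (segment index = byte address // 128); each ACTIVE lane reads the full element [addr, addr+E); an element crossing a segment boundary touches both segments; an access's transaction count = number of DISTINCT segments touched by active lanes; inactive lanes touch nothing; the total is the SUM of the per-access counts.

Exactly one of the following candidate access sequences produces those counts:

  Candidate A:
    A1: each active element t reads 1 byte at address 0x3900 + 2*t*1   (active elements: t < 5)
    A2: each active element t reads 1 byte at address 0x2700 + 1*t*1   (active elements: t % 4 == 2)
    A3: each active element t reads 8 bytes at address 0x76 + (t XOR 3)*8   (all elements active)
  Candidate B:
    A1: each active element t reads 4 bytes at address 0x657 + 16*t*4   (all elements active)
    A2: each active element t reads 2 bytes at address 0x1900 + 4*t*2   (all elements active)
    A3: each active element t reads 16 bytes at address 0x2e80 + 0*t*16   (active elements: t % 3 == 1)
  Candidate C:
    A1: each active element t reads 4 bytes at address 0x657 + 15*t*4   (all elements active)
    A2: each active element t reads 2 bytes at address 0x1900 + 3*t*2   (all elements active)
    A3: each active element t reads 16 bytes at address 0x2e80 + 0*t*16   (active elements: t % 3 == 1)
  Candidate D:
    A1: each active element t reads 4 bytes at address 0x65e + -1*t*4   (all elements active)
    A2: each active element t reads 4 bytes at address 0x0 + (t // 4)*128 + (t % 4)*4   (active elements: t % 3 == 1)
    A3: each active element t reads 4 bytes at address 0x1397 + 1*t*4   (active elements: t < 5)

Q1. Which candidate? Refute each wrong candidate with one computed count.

A: A1 gives 1 transaction, not 5
C: A1 gives 4 transactions, not 5
D: A1 gives 1 transaction, not 5
B: all counts match (5,1,1)

Answer: B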